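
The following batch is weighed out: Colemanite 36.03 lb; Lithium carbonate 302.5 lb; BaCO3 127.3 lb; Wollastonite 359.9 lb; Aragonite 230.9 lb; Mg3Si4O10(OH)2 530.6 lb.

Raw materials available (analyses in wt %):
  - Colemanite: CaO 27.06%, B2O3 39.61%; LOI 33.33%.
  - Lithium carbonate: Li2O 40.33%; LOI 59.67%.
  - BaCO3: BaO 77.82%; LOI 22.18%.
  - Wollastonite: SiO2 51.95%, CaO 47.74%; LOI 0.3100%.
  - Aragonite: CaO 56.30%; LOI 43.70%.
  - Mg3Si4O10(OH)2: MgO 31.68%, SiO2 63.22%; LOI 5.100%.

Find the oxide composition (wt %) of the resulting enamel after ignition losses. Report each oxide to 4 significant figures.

Glass mass = 1237 lb (batch 1587 − LOI 349.8).
Composition: MgO 13.58%, BaO 8.006%, Li2O 9.859%, SiO2 42.22%, CaO 25.18%, B2O3 1.153%

The whole derivation runs at full precision throughout. Mid-chain values appear rounded off to 4 significant digits when written out; each reported number is rounded exactly once. The derived quantities (yield, ignition loss, totals, six oxide percentages, glass mass) are carried at exact precision from the weighed amounts for 1237 lb of glass, as quoted within the question or the answer.
What the batch supplies per oxide:
  MgO: 530.6·0.3168 = 168.1 lb
  BaO: 127.3·0.7782 = 99.06 lb
  Li2O: 302.5·0.4033 = 122.0 lb
  SiO2: 359.9·0.5195 + 530.6·0.6322 = 522.4 lb
  CaO: 36.03·0.2706 + 359.9·0.4774 + 230.9·0.5630 = 311.6 lb
  B2O3: 36.03·0.3961 = 14.27 lb
LOI: 36.03·0.3333 + 302.5·0.5967 + 127.3·0.2218 + 359.9·0.003100 + 230.9·0.4370 + 530.6·0.05100 = 349.8 lb
Glass mass = batch − LOI = 1587 − 349.8 = 1237 lb (consistent with Σ oxide mass)
oxide / glass × 100 gives the wt %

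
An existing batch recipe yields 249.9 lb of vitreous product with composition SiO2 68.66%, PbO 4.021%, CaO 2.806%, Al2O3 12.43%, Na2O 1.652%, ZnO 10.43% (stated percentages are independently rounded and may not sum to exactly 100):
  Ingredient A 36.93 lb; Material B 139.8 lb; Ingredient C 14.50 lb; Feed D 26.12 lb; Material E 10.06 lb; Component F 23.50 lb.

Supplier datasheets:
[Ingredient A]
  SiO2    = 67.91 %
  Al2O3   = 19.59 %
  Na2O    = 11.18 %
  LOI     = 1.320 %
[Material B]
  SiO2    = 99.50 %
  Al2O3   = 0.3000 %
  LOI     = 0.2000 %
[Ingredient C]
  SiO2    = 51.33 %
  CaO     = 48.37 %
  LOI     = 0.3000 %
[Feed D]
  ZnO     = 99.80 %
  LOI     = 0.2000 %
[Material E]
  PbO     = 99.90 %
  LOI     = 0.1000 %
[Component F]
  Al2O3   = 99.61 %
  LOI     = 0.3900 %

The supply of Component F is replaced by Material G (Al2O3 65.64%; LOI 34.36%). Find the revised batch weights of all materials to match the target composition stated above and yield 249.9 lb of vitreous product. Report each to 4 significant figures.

Revised batch per 249.9 lb vitreous product:
  Ingredient A: 36.93 lb
  Material B: 139.8 lb
  Ingredient C: 14.50 lb
  Feed D: 26.12 lb
  Material E: 10.06 lb
  Material G: 35.66 lb
Total batch = 263.1 lb; LOI loss = 13.13 lb

Every computation maintains full precision throughout — the intermediate values are displayed rounded off to 4 significant figures across the worked steps; exactly one rounding lands on each reported result. All derived quantities (the yield, net glass mass, six oxide percentages, LOI, totals) are carried from the weighed amounts on 249.9 lb of glass in full precision, exactly as shown in the problem or answer text.
The oxide mass targets at 249.9 lb vitreous product:
  SiO2: 68.66% × 249.9 = 171.6 lb
  PbO: 4.021% × 249.9 = 10.05 lb
  CaO: 2.806% × 249.9 = 7.012 lb
  Al2O3: 12.43% × 249.9 = 31.06 lb
  Na2O: 1.652% × 249.9 = 4.128 lb
  ZnO: 10.43% × 249.9 = 26.06 lb
Verifying the oxide balance with the batch weights as given, for the quoted basis mass (summed amounts equal target values exact up to rounding of places):
  SiO2: 36.93·0.6791 + 139.8·0.9950 + 14.50·0.5133 = 171.6 lb (target 171.6 lb)
  PbO: 10.06·0.9990 = 10.05 lb (target 10.05 lb)
  CaO: 14.50·0.4837 = 7.014 lb (target 7.012 lb)
  Al2O3: 36.93·0.1959 + 139.8·0.003000 + 35.66·0.6564 = 31.06 lb (target 31.06 lb)
  Na2O: 36.93·0.1118 = 4.129 lb (target 4.128 lb)
  ZnO: 26.12·0.9980 = 26.07 lb (target 26.06 lb)
Glass mass check: whole batch net of LOI = 249.9 lb (per-oxide target masses sum to 249.9 lb; against the stated basis, 249.9 lb — differing by rounding only).
Batch grand total — Σ batch = 263.1 lb; LOI loss = Σ batch·LOI = 13.13 lb; the yield ratio, glass ÷ batch: 95.01%.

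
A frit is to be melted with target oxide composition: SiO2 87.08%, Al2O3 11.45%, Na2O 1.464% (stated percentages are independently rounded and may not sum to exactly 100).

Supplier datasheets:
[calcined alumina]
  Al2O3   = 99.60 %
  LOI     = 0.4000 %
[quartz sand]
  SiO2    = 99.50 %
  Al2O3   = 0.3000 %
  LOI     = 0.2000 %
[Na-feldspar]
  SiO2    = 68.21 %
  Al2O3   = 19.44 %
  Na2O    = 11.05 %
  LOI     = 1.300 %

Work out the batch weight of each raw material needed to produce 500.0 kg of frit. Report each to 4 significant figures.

Each numeric step holds full float precision through the solve; the intermediate values appear rounded to four significant digits between the steps — a single rounding yields every reported number — all derived quantities (ignition loss, the totals, yield, three oxide percentages, glass mass) are rebuilt using the weight values on 500.0 kg of glass in exact precision as set out in question or answer.
Oxide mass targets, per 500.0 kg frit:
  SiO2: 87.08% × 500.0 = 435.4 kg
  Al2O3: 11.45% × 500.0 = 57.25 kg
  Na2O: 1.464% × 500.0 = 7.320 kg
Mass-balance tally per oxide applying the batch weights above, versus the basis set out (every target is met by its sum up to rounding of the answer):
  SiO2: 392.2·0.9950 + 66.24·0.6821 = 435.4 kg (target 435.4 kg)
  Al2O3: 43.37·0.9960 + 392.2·0.003000 + 66.24·0.1944 = 57.25 kg (target 57.25 kg)
  Na2O: 66.24·0.1105 = 7.320 kg (target 7.320 kg)
The glass-mass cross-check: net batch after ignition = 500.0 kg (targets for the oxides total 500.0 kg; the stated basis being 500.0 kg — any gap is answer rounding).
Total batch = Σ batch = 501.8 kg; Σ batch·LOI gives LOI loss = 1.819 kg; yield = glass ÷ total batch = 99.64%.

Batch per 500.0 kg frit:
  calcined alumina: 43.37 kg
  quartz sand: 392.2 kg
  Na-feldspar: 66.24 kg
Total batch = 501.8 kg; LOI loss = 1.819 kg; yield = 99.64%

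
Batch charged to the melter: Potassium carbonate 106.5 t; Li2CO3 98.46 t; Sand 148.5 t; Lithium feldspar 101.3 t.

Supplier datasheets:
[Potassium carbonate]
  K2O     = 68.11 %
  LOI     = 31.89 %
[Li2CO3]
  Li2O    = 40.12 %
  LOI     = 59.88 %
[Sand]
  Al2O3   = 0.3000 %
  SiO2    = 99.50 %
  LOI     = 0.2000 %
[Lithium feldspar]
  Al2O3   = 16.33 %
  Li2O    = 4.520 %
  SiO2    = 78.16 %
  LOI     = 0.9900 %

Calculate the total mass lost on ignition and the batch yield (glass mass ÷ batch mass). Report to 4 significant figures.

Every computation holds exact precision all the way through — values along the way are printed, rounded to four significant figures, on the page — every reported number takes just one rounding — derived quantities are recomputed in full float precision (yield, the four compositions, ignition loss, the totals, glass mass) starting from the weights at 360.5 t of glass as set out in the problem or answer text.
Each material's LOI contribution:
  Potassium carbonate: 106.5 × 0.3189 = 33.96 t
  Li2CO3: 98.46 × 0.5988 = 58.96 t
  Sand: 148.5 × 0.002000 = 0.2970 t
  Lithium feldspar: 101.3 × 0.009900 = 1.003 t
Total LOI = 94.22 t
Glass = batch − LOI = 454.8 − 94.22 = 360.5 t

LOI loss = 94.22 t; glass = 360.5 t; yield = 79.28%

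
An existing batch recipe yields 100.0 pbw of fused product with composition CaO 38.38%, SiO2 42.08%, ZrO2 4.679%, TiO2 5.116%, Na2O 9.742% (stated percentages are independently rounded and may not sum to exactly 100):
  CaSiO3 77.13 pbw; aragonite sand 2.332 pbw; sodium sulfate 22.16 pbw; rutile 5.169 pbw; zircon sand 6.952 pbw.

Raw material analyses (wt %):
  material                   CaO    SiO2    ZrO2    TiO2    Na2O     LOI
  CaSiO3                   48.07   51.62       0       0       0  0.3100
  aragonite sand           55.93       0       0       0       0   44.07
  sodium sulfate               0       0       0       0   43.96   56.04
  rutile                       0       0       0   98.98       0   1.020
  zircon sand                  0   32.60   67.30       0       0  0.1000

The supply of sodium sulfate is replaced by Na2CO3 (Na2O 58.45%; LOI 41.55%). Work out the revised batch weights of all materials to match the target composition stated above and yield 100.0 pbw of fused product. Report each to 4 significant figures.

Rounding to four significant figures governs each in-between result as shown. The whole derivation maintains full precision end to end. Every reported result sees exactly one rounding; all derived quantities (LOI, totals, yield, net glass mass, the five compositions) are rebuilt in full float precision from the batch weights per 100.0 pbw of glass, exactly as printed in either problem or answer.
Oxide-by-oxide targets in 100.0 pbw fused product:
  CaO: 38.38% × 100.0 = 38.38 pbw
  SiO2: 42.08% × 100.0 = 42.08 pbw
  ZrO2: 4.679% × 100.0 = 4.679 pbw
  TiO2: 5.116% × 100.0 = 5.116 pbw
  Na2O: 9.742% × 100.0 = 9.742 pbw
Mass-balance tally per oxide per the reported batch figures, relative to the basis at hand (delivered sums recover each target modulo rounding of the values):
  CaO: 77.13·0.4807 + 2.332·0.5593 = 38.38 pbw (target 38.38 pbw)
  SiO2: 77.13·0.5162 + 6.952·0.3260 = 42.08 pbw (target 42.08 pbw)
  ZrO2: 6.952·0.6730 = 4.679 pbw (target 4.679 pbw)
  TiO2: 5.169·0.9898 = 5.116 pbw (target 5.116 pbw)
  Na2O: 16.67·0.5845 = 9.744 pbw (target 9.742 pbw)
Glass-mass bookkeeping: net batch after ignition = 100.0 pbw (targets for the oxides total 100.0 pbw; against the stated basis, 100.0 pbw — differing by rounding only).
Summing the batch: Σ batch = 108.3 pbw; ignition loss, Σ(batch × LOI) = 8.253 pbw; yield = glass ÷ total batch = 92.38%.

Revised batch per 100.0 pbw fused product:
  CaSiO3: 77.13 pbw
  aragonite sand: 2.332 pbw
  Na2CO3: 16.67 pbw
  rutile: 5.169 pbw
  zircon sand: 6.952 pbw
Total batch = 108.3 pbw; LOI loss = 8.253 pbw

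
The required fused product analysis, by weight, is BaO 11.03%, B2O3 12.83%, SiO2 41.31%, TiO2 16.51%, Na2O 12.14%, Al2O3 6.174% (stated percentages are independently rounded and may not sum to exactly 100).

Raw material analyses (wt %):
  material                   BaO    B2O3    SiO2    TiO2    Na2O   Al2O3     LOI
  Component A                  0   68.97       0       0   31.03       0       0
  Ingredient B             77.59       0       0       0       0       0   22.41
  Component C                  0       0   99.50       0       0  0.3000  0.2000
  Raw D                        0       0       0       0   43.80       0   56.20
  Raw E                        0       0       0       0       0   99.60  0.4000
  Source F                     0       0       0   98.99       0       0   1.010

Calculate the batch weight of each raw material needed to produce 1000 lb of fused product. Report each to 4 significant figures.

Batch per 1000 lb fused product:
  Component A: 186.0 lb
  Ingredient B: 142.2 lb
  Component C: 415.2 lb
  Raw D: 145.4 lb
  Raw E: 60.74 lb
  Source F: 166.8 lb
Total batch = 1116 lb; LOI loss = 116.3 lb; yield = 89.58%

The working math carries full float precision throughout; intermediates appear (rounded to 4 significant figures) when written out. Every reported number takes just one rounding — the derived quantities (the yield, glass mass, LOI, totals, six oxide percentages) are computed using the weight values on 1000 lb of glass at full precision, exactly as printed in either problem or answer.
Oxide-by-oxide targets in 1000 lb fused product:
  BaO: 11.03% × 1000 = 110.3 lb
  B2O3: 12.83% × 1000 = 128.3 lb
  SiO2: 41.31% × 1000 = 413.1 lb
  TiO2: 16.51% × 1000 = 165.1 lb
  Na2O: 12.14% × 1000 = 121.4 lb
  Al2O3: 6.174% × 1000 = 61.74 lb
Checking each oxide sum on the weights just shown, under the basis named above (sums match the target masses up to rounding of the answer):
  BaO: 142.2·0.7759 = 110.3 lb (target 110.3 lb)
  B2O3: 186.0·0.6897 = 128.3 lb (target 128.3 lb)
  SiO2: 415.2·0.9950 = 413.1 lb (target 413.1 lb)
  TiO2: 166.8·0.9899 = 165.1 lb (target 165.1 lb)
  Na2O: 186.0·0.3103 + 145.4·0.4380 = 121.4 lb (target 121.4 lb)
  Al2O3: 415.2·0.003000 + 60.74·0.9960 = 61.74 lb (target 61.74 lb)
Consistency of the glass mass: total charge less LOI = 1000 lb (per-oxide target masses sum to 999.9 lb; stated basis 1000 lb — deltas are rounding alone).
Total batch = Σ batch = 1116 lb; Σ batch·LOI gives LOI loss = 116.3 lb; yield: glass divided by total = 89.58%.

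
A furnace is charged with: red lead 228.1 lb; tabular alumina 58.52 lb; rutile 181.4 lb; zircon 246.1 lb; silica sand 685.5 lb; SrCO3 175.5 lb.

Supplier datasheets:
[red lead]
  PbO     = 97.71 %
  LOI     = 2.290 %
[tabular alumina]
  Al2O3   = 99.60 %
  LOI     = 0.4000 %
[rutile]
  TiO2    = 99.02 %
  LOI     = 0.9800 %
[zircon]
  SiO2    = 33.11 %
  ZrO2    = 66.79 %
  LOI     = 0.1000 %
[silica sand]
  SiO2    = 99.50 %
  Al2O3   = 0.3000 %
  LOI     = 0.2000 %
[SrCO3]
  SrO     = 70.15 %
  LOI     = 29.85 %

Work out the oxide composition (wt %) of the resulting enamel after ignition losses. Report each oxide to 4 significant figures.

Every computation maintains exact precision in every operation — working values appear (rounded to 4 significant digits) alongside each step. Each reported value is rounded just once; derived quantities, which include six oxide percentages, yield, ignition loss, net glass mass, the totals, are computed at full precision, as given in the question or the answer, starting from the weights at 1514 lb of glass.
Oxide masses out of the charge:
  SrO: 175.5·0.7015 = 123.1 lb
  SiO2: 246.1·0.3311 + 685.5·0.9950 = 763.6 lb
  PbO: 228.1·0.9771 = 222.9 lb
  Al2O3: 58.52·0.9960 + 685.5·0.003000 = 60.34 lb
  TiO2: 181.4·0.9902 = 179.6 lb
  ZrO2: 246.1·0.6679 = 164.4 lb
LOI: 228.1·0.02290 + 58.52·0.004000 + 181.4·0.009800 + 246.1·0.001000 + 685.5·0.002000 + 175.5·0.2985 = 61.24 lb
The glass mass, total less LOI, = 1575 − 61.24 = 1514 lb (= Σ oxide masses)
each oxide over glass, ×100, is wt %

Glass mass = 1514 lb (batch 1575 − LOI 61.24).
Composition: SrO 8.132%, SiO2 50.44%, PbO 14.72%, Al2O3 3.986%, TiO2 11.87%, ZrO2 10.86%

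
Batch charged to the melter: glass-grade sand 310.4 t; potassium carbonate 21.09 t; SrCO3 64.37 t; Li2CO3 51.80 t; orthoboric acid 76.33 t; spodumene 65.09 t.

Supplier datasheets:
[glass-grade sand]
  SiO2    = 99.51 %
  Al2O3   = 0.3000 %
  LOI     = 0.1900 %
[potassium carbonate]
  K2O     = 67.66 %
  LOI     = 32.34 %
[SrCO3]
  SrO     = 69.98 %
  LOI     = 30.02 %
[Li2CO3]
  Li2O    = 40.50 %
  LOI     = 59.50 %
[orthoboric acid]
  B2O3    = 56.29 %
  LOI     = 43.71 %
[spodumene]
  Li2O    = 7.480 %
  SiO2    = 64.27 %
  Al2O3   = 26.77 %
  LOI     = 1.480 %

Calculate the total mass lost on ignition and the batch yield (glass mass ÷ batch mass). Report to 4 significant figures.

LOI loss = 91.88 t; glass = 497.2 t; yield = 84.40%

Every computation maintains full precision from start to finish — working values appear, rounded to 4 significant figures, between the steps — exactly one rounding lands on every reported result — derived quantities, which include six oxide percentages, net glass mass, yield, LOI, the totals, are computed in exact precision, exactly as printed in the question or the answer, from the weighed amounts on 497.2 t of glass.
Loss on ignition, line by line:
  glass-grade sand: 310.4 × 0.001900 = 0.5898 t
  potassium carbonate: 21.09 × 0.3234 = 6.821 t
  SrCO3: 64.37 × 0.3002 = 19.32 t
  Li2CO3: 51.80 × 0.5950 = 30.82 t
  orthoboric acid: 76.33 × 0.4371 = 33.36 t
  spodumene: 65.09 × 0.01480 = 0.9633 t
Total LOI = 91.88 t
Glass = batch − LOI = 589.1 − 91.88 = 497.2 t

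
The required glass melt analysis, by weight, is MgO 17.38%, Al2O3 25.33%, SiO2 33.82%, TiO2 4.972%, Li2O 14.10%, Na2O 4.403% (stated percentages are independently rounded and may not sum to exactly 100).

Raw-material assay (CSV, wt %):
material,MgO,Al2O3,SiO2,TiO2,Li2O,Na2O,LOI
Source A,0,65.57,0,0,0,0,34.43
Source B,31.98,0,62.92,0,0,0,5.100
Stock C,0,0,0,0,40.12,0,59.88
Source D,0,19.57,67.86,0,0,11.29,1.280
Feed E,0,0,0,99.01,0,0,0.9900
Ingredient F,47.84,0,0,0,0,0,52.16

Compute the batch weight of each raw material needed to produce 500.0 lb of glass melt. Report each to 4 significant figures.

Batch per 500.0 lb glass melt:
  Source A: 135.0 lb
  Source B: 58.45 lb
  Stock C: 175.7 lb
  Source D: 195.0 lb
  Feed E: 25.11 lb
  Ingredient F: 142.6 lb
Total batch = 731.9 lb; LOI loss = 231.8 lb; yield = 68.33%

Every computation maintains full float precision at each step — working values are displayed, rounded to 4 significant figures, within the worked lines — every reported number takes just one rounding — derived quantities (yield, glass mass, LOI, the six compositions, totals) are rebuilt at full precision starting from the weights for 500.0 lb of glass as written in either problem or answer.
Target oxide masses per 500.0 lb glass melt:
  MgO: 17.38% × 500.0 = 86.90 lb
  Al2O3: 25.33% × 500.0 = 126.6 lb
  SiO2: 33.82% × 500.0 = 169.1 lb
  TiO2: 4.972% × 500.0 = 24.86 lb
  Li2O: 14.10% × 500.0 = 70.50 lb
  Na2O: 4.403% × 500.0 = 22.02 lb
Mass-balance tally per oxide given the weights on record, versus the basis set out (delivered sums recover each target up to rounding of the answer):
  MgO: 58.45·0.3198 + 142.6·0.4784 = 86.91 lb (target 86.90 lb)
  Al2O3: 135.0·0.6557 + 195.0·0.1957 = 126.7 lb (target 126.6 lb)
  SiO2: 58.45·0.6292 + 195.0·0.6786 = 169.1 lb (target 169.1 lb)
  TiO2: 25.11·0.9901 = 24.86 lb (target 24.86 lb)
  Li2O: 175.7·0.4012 = 70.49 lb (target 70.50 lb)
  Na2O: 195.0·0.1129 = 22.02 lb (target 22.02 lb)
Glass-mass closure: batch total minus LOI = 500.1 lb (targets for the oxides total 500.0 lb; with the basis standing at 500.0 lb — differing by rounding only).
Whole-batch sum: Σ batch = 731.9 lb; LOI loss = Σ batch·LOI = 231.8 lb; yield = glass ÷ total batch = 68.33%.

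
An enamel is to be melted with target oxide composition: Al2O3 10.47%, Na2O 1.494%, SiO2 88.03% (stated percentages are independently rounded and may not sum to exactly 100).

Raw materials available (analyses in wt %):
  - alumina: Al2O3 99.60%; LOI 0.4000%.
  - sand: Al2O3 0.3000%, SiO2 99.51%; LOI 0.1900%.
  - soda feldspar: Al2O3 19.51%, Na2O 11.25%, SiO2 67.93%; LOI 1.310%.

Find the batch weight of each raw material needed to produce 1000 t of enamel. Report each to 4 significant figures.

Full float precision is maintained in every operation. In-progress results are printed (rounded to 4 significant digits) in the working — every reported figure is rounded a single time — the derived quantities, including the totals, glass mass, LOI, the three compositions, the yield, are carried from the batch weights for 1000 t of glass in exact precision as they appear in the problem or the answer.
Target oxide masses per 1000 t enamel:
  Al2O3: 10.47% × 1000 = 104.7 t
  Na2O: 1.494% × 1000 = 14.94 t
  SiO2: 88.03% × 1000 = 880.3 t
Oxide-by-oxide audit working from each reported weight, against the basis in use (sum by sum, the targets are met modulo rounding of the values):
  Al2O3: 76.72·0.9960 + 794.0·0.003000 + 132.8·0.1951 = 104.7 t (target 104.7 t)
  Na2O: 132.8·0.1125 = 14.94 t (target 14.94 t)
  SiO2: 794.0·0.9951 + 132.8·0.6793 = 880.3 t (target 880.3 t)
Mass balance on the glass: Σ batch − LOI loss = 1000 t (oxide target masses add up to 999.9 t; basis as stated: 1000 t — any gap is answer rounding).
Whole-batch sum: Σ batch = 1004 t; Σ batch·LOI gives LOI loss = 3.555 t; yield, glass over the total, = 99.65%.

Batch per 1000 t enamel:
  alumina: 76.72 t
  sand: 794.0 t
  soda feldspar: 132.8 t
Total batch = 1004 t; LOI loss = 3.555 t; yield = 99.65%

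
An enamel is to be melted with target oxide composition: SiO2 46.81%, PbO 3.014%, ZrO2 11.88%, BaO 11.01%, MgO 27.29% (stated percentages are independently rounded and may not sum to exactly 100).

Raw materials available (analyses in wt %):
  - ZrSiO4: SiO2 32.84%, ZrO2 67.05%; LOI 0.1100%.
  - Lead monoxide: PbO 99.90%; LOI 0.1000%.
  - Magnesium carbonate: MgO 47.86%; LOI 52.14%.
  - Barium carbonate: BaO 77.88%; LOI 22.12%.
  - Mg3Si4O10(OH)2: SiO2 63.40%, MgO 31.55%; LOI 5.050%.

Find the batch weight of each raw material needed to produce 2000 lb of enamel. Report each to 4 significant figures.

The working math holds full float precision through the solve — intermediates appear (rounded to 4 significant digits) at each printed step — every reported value is rounded exactly once — derived quantities (the five compositions, totals, ignition loss, glass mass, yield) are computed using the weight values on 2000 lb of glass at full precision, as they appear in the problem or answer text.
The oxide mass targets at 2000 lb enamel:
  SiO2: 46.81% × 2000 = 936.2 lb
  PbO: 3.014% × 2000 = 60.28 lb
  ZrO2: 11.88% × 2000 = 237.6 lb
  BaO: 11.01% × 2000 = 220.2 lb
  MgO: 27.29% × 2000 = 545.8 lb
Checking each oxide sum using the reported weights, per the basis as stated (sums match the target masses up to rounding of the answer):
  SiO2: 354.4·0.3284 + 1293·0.6340 = 936.1 lb (target 936.2 lb)
  PbO: 60.34·0.9990 = 60.28 lb (target 60.28 lb)
  ZrO2: 354.4·0.6705 = 237.6 lb (target 237.6 lb)
  BaO: 282.7·0.7788 = 220.2 lb (target 220.2 lb)
  MgO: 288.0·0.4786 + 1293·0.3155 = 545.8 lb (target 545.8 lb)
Mass balance on the glass: Σ batch − LOI loss = 2000 lb (the targets, summed, come to 2000 lb; against the stated basis, 2000 lb — rounding explains the deltas).
Whole-batch sum: Σ batch = 2278 lb; LOI loss = Σ batch·LOI = 278.4 lb; yield = glass ÷ total batch = 87.78%.

Batch per 2000 lb enamel:
  ZrSiO4: 354.4 lb
  Lead monoxide: 60.34 lb
  Magnesium carbonate: 288.0 lb
  Barium carbonate: 282.7 lb
  Mg3Si4O10(OH)2: 1293 lb
Total batch = 2278 lb; LOI loss = 278.4 lb; yield = 87.78%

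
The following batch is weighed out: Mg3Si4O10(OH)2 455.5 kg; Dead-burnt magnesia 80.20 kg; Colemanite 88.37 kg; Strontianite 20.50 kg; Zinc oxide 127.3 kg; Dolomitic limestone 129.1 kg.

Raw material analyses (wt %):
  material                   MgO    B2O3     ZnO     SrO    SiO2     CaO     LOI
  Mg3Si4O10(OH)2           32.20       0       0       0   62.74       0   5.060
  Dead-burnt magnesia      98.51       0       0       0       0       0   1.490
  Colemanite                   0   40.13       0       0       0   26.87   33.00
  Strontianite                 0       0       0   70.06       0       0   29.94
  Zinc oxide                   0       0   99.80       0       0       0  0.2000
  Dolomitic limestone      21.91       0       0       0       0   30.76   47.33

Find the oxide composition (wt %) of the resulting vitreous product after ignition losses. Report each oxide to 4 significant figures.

Values along the way appear, rounded to four significant digits, in the working — full float precision is held throughout; every reported figure sees exactly one rounding; the derived quantities, which include net glass mass, LOI, six oxide percentages, yield, totals, are recomputed at exact precision, as quoted within the problem or the answer, using the weight values for 780.1 kg of glass.
Oxide masses out of the charge:
  MgO: 455.5·0.3220 + 80.20·0.9851 + 129.1·0.2191 = 254.0 kg
  B2O3: 88.37·0.4013 = 35.46 kg
  ZnO: 127.3·0.9980 = 127.0 kg
  SrO: 20.50·0.7006 = 14.36 kg
  SiO2: 455.5·0.6274 = 285.8 kg
  CaO: 88.37·0.2687 + 129.1·0.3076 = 63.46 kg
LOI: 455.5·0.05060 + 80.20·0.01490 + 88.37·0.3300 + 20.50·0.2994 + 127.3·0.002000 + 129.1·0.4733 = 120.9 kg
Glass mass = batch − LOI = 901.0 − 120.9 = 780.1 kg (consistent with Σ oxide mass)
wt % = oxide mass / glass mass × 100

Glass mass = 780.1 kg (batch 901.0 − LOI 120.9).
Composition: MgO 32.56%, B2O3 4.546%, ZnO 16.29%, SrO 1.841%, SiO2 36.64%, CaO 8.135%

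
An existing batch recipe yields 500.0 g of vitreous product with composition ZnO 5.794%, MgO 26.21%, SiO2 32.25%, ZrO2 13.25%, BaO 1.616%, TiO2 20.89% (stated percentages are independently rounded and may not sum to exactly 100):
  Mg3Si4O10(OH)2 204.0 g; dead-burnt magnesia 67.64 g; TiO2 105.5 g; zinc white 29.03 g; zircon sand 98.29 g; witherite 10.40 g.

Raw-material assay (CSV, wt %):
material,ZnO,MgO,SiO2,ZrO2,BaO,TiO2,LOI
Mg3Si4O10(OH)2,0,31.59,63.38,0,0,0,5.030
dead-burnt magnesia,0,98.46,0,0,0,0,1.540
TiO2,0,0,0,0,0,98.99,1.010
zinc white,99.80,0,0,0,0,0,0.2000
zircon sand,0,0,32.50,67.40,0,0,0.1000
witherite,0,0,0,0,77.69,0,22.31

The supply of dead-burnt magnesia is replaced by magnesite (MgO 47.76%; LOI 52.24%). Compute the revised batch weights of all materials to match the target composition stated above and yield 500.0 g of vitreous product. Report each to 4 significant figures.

Mid-chain values appear, rounded to 4 significant digits, in the printout — the working math holds full precision all the way through. Exactly one rounding lands on every reported result; all derived quantities are re-derived in exact precision (totals, net glass mass, ignition loss, six oxide percentages, yield) from the batch weights at 500.0 g of glass, as they appear in the problem or the answer.
The oxide mass targets at 500.0 g vitreous product:
  ZnO: 5.794% × 500.0 = 28.97 g
  MgO: 26.21% × 500.0 = 131.0 g
  SiO2: 32.25% × 500.0 = 161.2 g
  ZrO2: 13.25% × 500.0 = 66.25 g
  BaO: 1.616% × 500.0 = 8.080 g
  TiO2: 20.89% × 500.0 = 104.4 g
Checking each oxide sum applying the batch weights above, per the basis as stated (every target is met by its sum once rounding is allowed for):
  ZnO: 29.03·0.9980 = 28.97 g (target 28.97 g)
  MgO: 204.0·0.3159 + 139.5·0.4776 = 131.1 g (target 131.0 g)
  SiO2: 204.0·0.6338 + 98.29·0.3250 = 161.2 g (target 161.2 g)
  ZrO2: 98.29·0.6740 = 66.25 g (target 66.25 g)
  BaO: 10.40·0.7769 = 8.080 g (target 8.080 g)
  TiO2: 105.5·0.9899 = 104.4 g (target 104.4 g)
Glass mass check: net batch after ignition = 500.0 g (the targets, summed, come to 500.0 g; the stated basis being 500.0 g — deltas are rounding alone).
Batch total: Σ batch = 586.7 g; loss to ignition Σ batch·LOI = 86.68 g; yield, glass over the total, = 85.23%.

Revised batch per 500.0 g vitreous product:
  Mg3Si4O10(OH)2: 204.0 g
  magnesite: 139.5 g
  TiO2: 105.5 g
  zinc white: 29.03 g
  zircon sand: 98.29 g
  witherite: 10.40 g
Total batch = 586.7 g; LOI loss = 86.68 g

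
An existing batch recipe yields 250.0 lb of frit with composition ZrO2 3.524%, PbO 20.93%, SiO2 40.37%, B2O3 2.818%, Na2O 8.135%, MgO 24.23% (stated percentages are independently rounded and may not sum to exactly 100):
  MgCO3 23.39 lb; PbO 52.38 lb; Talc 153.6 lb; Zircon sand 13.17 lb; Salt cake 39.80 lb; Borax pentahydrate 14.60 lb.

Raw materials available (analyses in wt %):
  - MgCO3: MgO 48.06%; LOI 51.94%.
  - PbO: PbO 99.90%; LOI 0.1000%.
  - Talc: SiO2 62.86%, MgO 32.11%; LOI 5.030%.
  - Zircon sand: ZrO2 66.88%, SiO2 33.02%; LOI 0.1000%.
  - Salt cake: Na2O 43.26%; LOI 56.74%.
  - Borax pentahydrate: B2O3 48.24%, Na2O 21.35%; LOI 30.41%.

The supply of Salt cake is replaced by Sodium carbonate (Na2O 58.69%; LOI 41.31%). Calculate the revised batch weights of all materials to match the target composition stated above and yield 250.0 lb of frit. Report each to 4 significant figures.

Mid-chain values are shown (rounded to four significant digits) in the working; every computation keeps full precision in every operation; exactly one rounding lands on each reported result; all derived quantities, which include net glass mass, six oxide percentages, LOI, totals, yield, are computed at full precision, as written in the problem or the answer, using the weight values for 250.0 lb of glass.
Target masses of each oxide per 250.0 lb frit:
  ZrO2: 3.524% × 250.0 = 8.810 lb
  PbO: 20.93% × 250.0 = 52.32 lb
  SiO2: 40.37% × 250.0 = 100.9 lb
  B2O3: 2.818% × 250.0 = 7.045 lb
  Na2O: 8.135% × 250.0 = 20.34 lb
  MgO: 24.23% × 250.0 = 60.58 lb
Per-oxide balance check per the reported batch figures, per the basis as stated (every target is met by its sum net of answer rounding effects):
  ZrO2: 13.17·0.6688 = 8.808 lb (target 8.810 lb)
  PbO: 52.38·0.9990 = 52.33 lb (target 52.32 lb)
  SiO2: 153.6·0.6286 + 13.17·0.3302 = 100.9 lb (target 100.9 lb)
  B2O3: 14.60·0.4824 = 7.043 lb (target 7.045 lb)
  Na2O: 29.34·0.5869 + 14.60·0.2135 = 20.34 lb (target 20.34 lb)
  MgO: 23.39·0.4806 + 153.6·0.3211 = 60.56 lb (target 60.58 lb)
The glass-mass cross-check: total charge less LOI = 250.0 lb (per-oxide target masses sum to 250.0 lb; with the basis standing at 250.0 lb — a pure rounding effect).
Whole-batch sum: Σ batch = 286.5 lb; ignition loss, Σ(batch × LOI) = 36.50 lb; yield, glass over the total, = 87.26%.

Revised batch per 250.0 lb frit:
  MgCO3: 23.39 lb
  PbO: 52.38 lb
  Talc: 153.6 lb
  Zircon sand: 13.17 lb
  Sodium carbonate: 29.34 lb
  Borax pentahydrate: 14.60 lb
Total batch = 286.5 lb; LOI loss = 36.50 lb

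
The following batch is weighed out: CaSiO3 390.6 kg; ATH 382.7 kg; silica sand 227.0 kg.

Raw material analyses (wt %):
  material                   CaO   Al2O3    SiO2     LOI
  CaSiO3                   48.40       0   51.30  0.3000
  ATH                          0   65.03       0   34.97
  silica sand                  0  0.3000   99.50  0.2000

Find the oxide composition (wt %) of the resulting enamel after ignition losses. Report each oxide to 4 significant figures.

Glass mass = 864.8 kg (batch 1000 − LOI 135.5).
Composition: CaO 21.86%, Al2O3 28.86%, SiO2 49.29%

The intermediate values are shown (rounded to four significant digits) in the printout — all internal work runs at full precision through the solve — each reported number is rounded only once; the derived quantities, including three oxide percentages, ignition loss, the totals, glass mass, the yield, are recomputed from the weighed amounts on 864.8 kg of glass at full float precision, as they appear in the question or the answer.
What the batch supplies per oxide:
  CaO: 390.6·0.4840 = 189.1 kg
  Al2O3: 382.7·0.6503 + 227.0·0.003000 = 249.6 kg
  SiO2: 390.6·0.5130 + 227.0·0.9950 = 426.2 kg
LOI: 390.6·0.003000 + 382.7·0.3497 + 227.0·0.002000 = 135.5 kg
batch − LOI leaves glass = 1000 − 135.5 = 864.8 kg (= Σ oxide masses)
percent share: oxide ÷ glass, ×100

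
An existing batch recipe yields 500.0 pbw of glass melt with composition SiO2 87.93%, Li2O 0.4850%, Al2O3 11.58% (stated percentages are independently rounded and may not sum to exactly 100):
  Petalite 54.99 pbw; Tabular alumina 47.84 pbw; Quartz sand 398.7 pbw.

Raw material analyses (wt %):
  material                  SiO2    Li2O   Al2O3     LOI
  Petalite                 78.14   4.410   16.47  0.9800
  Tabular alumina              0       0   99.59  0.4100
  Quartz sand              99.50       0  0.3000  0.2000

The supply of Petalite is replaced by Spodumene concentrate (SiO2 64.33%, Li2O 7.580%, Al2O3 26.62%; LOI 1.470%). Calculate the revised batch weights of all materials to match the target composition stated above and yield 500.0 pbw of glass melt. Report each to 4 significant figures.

Revised batch per 500.0 pbw glass melt:
  Spodumene concentrate: 31.99 pbw
  Tabular alumina: 48.32 pbw
  Quartz sand: 421.2 pbw
Total batch = 501.5 pbw; LOI loss = 1.511 pbw

Values along the way are displayed, rounded to four significant figures, alongside each step; all internal work runs at full float precision at each step; each reported value takes just one rounding. The derived quantities, including LOI, the three compositions, the totals, net glass mass, yield, are recomputed from the weighed amounts on 500.0 pbw of glass in full float precision as quoted within the problem or answer text.
Target oxide masses per 500.0 pbw glass melt:
  SiO2: 87.93% × 500.0 = 439.6 pbw
  Li2O: 0.4850% × 500.0 = 2.425 pbw
  Al2O3: 11.58% × 500.0 = 57.90 pbw
A balance pass over the oxides, with the batch weights as given, versus the basis set out (sums match the target masses inside rounding margins):
  SiO2: 31.99·0.6433 + 421.2·0.9950 = 439.7 pbw (target 439.6 pbw)
  Li2O: 31.99·0.07580 = 2.425 pbw (target 2.425 pbw)
  Al2O3: 31.99·0.2662 + 48.32·0.9959 + 421.2·0.003000 = 57.90 pbw (target 57.90 pbw)
The glass-mass cross-check: total charge less LOI = 500.0 pbw (oxide target masses add up to 500.0 pbw; with the basis standing at 500.0 pbw — rounding explains the deltas).
Adding the batch up: Σ batch = 501.5 pbw; the LOI term Σ batch·LOI equals 1.511 pbw; yield = glass ÷ total batch = 99.70%.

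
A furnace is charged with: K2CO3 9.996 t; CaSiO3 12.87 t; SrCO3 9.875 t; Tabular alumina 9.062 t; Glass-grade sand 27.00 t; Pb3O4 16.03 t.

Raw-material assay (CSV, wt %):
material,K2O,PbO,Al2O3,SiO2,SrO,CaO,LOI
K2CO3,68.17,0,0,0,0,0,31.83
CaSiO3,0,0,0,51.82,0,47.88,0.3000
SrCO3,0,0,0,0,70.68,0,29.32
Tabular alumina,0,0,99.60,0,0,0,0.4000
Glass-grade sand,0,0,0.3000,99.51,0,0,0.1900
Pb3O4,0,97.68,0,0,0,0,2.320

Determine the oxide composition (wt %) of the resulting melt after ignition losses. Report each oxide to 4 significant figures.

Glass mass = 78.26 t (batch 84.83 − LOI 6.575).
Composition: K2O 8.707%, PbO 20.01%, Al2O3 11.64%, SiO2 42.85%, SrO 8.919%, CaO 7.874%

Each numeric step carries full precision at each step; mid-chain values are displayed (rounded to four significant digits) between the steps — every reported result takes just one rounding; all derived quantities (glass mass, the six compositions, the totals, yield, ignition loss) are computed from the batch weights at 78.26 t of glass in full precision, exactly as shown in the problem or answer text.
Oxide masses out of the charge:
  K2O: 9.996·0.6817 = 6.814 t
  PbO: 16.03·0.9768 = 15.66 t
  Al2O3: 9.062·0.9960 + 27.00·0.003000 = 9.107 t
  SiO2: 12.87·0.5182 + 27.00·0.9951 = 33.54 t
  SrO: 9.875·0.7068 = 6.980 t
  CaO: 12.87·0.4788 = 6.162 t
LOI: 9.996·0.3183 + 12.87·0.003000 + 9.875·0.2932 + 9.062·0.004000 + 27.00·0.001900 + 16.03·0.02320 = 6.575 t
Resulting glass, batch − LOI: 84.83 − 6.575 = 78.26 t (matching Σ of the oxides)
oxide / glass × 100 gives the wt %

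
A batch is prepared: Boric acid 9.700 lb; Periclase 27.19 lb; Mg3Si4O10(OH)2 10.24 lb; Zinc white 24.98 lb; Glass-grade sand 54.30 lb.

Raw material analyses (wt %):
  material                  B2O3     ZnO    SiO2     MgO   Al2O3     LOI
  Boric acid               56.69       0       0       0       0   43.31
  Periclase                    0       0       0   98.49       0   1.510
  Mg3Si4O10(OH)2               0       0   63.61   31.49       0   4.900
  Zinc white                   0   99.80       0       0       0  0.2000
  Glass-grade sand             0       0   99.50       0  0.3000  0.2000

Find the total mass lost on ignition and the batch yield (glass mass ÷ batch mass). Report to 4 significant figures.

The intermediate values are displayed, rounded to four significant figures, at each printed step — the whole derivation maintains exact precision all the way through — each reported number is rounded just once; the derived quantities (glass mass, totals, the yield, ignition loss, the five compositions) are carried at full precision using the weight values for 121.1 lb of glass, as set out in the problem or the answer.
Per-material ignition loss:
  Boric acid: 9.700 × 0.4331 = 4.201 lb
  Periclase: 27.19 × 0.01510 = 0.4106 lb
  Mg3Si4O10(OH)2: 10.24 × 0.04900 = 0.5018 lb
  Zinc white: 24.98 × 0.002000 = 0.04996 lb
  Glass-grade sand: 54.30 × 0.002000 = 0.1086 lb
Total LOI = 5.272 lb
Glass = batch − LOI = 126.4 − 5.272 = 121.1 lb

LOI loss = 5.272 lb; glass = 121.1 lb; yield = 95.83%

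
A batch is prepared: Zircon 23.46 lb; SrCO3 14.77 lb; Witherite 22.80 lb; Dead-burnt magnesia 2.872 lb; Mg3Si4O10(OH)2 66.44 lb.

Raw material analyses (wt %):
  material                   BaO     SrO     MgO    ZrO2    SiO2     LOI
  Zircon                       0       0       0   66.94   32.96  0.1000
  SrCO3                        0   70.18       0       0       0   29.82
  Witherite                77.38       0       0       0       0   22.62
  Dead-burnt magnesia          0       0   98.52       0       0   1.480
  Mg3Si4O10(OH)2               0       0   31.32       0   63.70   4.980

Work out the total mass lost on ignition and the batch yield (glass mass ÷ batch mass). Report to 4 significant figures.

Working values are printed with 4-significant-figure rounding in the working. Every computation carries full precision through every step. Every reported result receives exactly one rounding. The derived quantities, including the totals, yield, the five compositions, net glass mass, LOI, are re-derived from the batch weights at 117.4 lb of glass in full float precision as written in question or answer.
Loss on ignition, line by line:
  Zircon: 23.46 × 0.001000 = 0.02346 lb
  SrCO3: 14.77 × 0.2982 = 4.404 lb
  Witherite: 22.80 × 0.2262 = 5.157 lb
  Dead-burnt magnesia: 2.872 × 0.01480 = 0.04251 lb
  Mg3Si4O10(OH)2: 66.44 × 0.04980 = 3.309 lb
Total LOI = 12.94 lb
Glass = batch − LOI = 130.3 − 12.94 = 117.4 lb

LOI loss = 12.94 lb; glass = 117.4 lb; yield = 90.07%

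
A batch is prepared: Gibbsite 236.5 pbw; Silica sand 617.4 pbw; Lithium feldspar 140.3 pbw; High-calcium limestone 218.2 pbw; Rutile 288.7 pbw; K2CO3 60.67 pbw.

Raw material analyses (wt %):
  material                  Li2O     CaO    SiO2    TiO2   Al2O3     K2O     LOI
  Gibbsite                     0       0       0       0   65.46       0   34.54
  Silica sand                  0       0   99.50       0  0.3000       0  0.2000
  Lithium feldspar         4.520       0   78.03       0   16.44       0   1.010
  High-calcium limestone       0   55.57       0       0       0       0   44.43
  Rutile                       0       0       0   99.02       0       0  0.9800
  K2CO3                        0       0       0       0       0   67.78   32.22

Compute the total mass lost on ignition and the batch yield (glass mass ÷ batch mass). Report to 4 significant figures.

LOI loss = 203.7 pbw; glass = 1358 pbw; yield = 86.96%

All internal work runs at full precision at each step; in-progress results are printed rounded off to 4 significant digits between the steps; each reported figure undergoes a single rounding — derived quantities (the six compositions, totals, the yield, net glass mass, ignition loss) are rebuilt in full float precision using the weight values for 1358 pbw of glass, as written in either problem or answer.
Ignition loss by material:
  Gibbsite: 236.5 × 0.3454 = 81.69 pbw
  Silica sand: 617.4 × 0.002000 = 1.235 pbw
  Lithium feldspar: 140.3 × 0.01010 = 1.417 pbw
  High-calcium limestone: 218.2 × 0.4443 = 96.95 pbw
  Rutile: 288.7 × 0.009800 = 2.829 pbw
  K2CO3: 60.67 × 0.3222 = 19.55 pbw
Total LOI = 203.7 pbw
Glass = batch − LOI = 1562 − 203.7 = 1358 pbw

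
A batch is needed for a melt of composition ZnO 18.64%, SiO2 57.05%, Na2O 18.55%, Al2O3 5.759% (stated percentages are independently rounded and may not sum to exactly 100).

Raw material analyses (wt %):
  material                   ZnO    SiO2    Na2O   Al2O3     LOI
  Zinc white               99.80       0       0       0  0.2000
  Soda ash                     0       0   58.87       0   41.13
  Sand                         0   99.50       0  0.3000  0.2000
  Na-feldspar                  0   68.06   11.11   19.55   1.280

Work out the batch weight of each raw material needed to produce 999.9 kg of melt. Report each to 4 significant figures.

Every computation holds full precision at all times — in-progress results are displayed (rounded to 4 significant figures) as written. Every reported result carries a single rounding; the derived quantities are recomputed in full precision (ignition loss, glass mass, the totals, four oxide percentages, the yield) from the weighed amounts at 999.9 kg of glass exactly as printed in the problem or the answer.
Target oxide masses per 999.9 kg melt:
  ZnO: 18.64% × 999.9 = 186.4 kg
  SiO2: 57.05% × 999.9 = 570.4 kg
  Na2O: 18.55% × 999.9 = 185.5 kg
  Al2O3: 5.759% × 999.9 = 57.58 kg
Checking each oxide sum using the reported weights, versus the basis set out (each sum matches its target mass up to rounding of the answer):
  ZnO: 186.8·0.9980 = 186.4 kg (target 186.4 kg)
  SiO2: 375.8·0.9950 + 288.8·0.6806 = 570.5 kg (target 570.4 kg)
  Na2O: 260.6·0.5887 + 288.8·0.1111 = 185.5 kg (target 185.5 kg)
  Al2O3: 375.8·0.003000 + 288.8·0.1955 = 57.59 kg (target 57.58 kg)
Glass-mass bookkeeping: batch total minus LOI = 1000 kg (summing oxide targets gives 999.9 kg; with the basis standing at 999.9 kg — differing by rounding only).
Summing the batch: Σ batch = 1112 kg; ignition loss, Σ(batch × LOI) = 112.0 kg; yield = glass ÷ total batch = 89.93%.

Batch per 999.9 kg melt:
  Zinc white: 186.8 kg
  Soda ash: 260.6 kg
  Sand: 375.8 kg
  Na-feldspar: 288.8 kg
Total batch = 1112 kg; LOI loss = 112.0 kg; yield = 89.93%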